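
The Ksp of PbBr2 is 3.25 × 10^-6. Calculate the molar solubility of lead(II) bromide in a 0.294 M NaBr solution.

PbBr2(s) ⇌ Pb^2+ + 2 Br^-
Ksp = [Pb^2+][Br^-]^2
If s mol/L dissolves here, [Pb^2+] = s, [Br^-] = 0.294 + 2s ≈ 0.294 (since Br^- from NaBr dominates).
Ksp ≈ s × (0.294)^2
s = 3.76 × 10^-5 M
Check: 2s = 7.5 x 10^-5 ≪ 0.294, so the approximation is valid.

s = 3.76 × 10^-5 M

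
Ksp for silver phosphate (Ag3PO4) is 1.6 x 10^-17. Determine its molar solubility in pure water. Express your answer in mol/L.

s = 2.8 x 10^-5 M

Ag3PO4(s) <=> 3 Ag^+(aq) + PO4^3-(aq)
Ksp = [Ag^+]^3[PO4^3-]
With molar solubility s: [Ag^+] = 3s, [PO4^3-] = s.
Substituting: Ksp = (3s)^3s = 27s^4
s = (1.6 x 10^-17 / 27)^(1/4) = 2.8 × 10^-5 M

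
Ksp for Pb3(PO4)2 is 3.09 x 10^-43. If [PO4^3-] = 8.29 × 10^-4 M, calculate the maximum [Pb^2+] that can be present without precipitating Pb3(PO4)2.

7.66e-13 M

Pb3(PO4)2(s) <=> 3 Pb^2+(aq) + 2 PO4^3-(aq)
Ksp = [Pb^2+]^3[PO4^3-]^2
Precipitation begins when Q = Ksp. With [PO4^3-] = 8.29 × 10^-4 M:
3.09 x 10^-43 = (8.29 × 10^-4)^2 × [Pb^2+]^3
[Pb^2+] = (3.09 x 10^-43 / 6.872 × 10^-7)^(1/3) = 7.66 x 10^-13 M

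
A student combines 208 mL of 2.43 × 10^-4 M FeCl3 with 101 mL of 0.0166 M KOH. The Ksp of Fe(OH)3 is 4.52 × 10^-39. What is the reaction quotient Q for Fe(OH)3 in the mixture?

Q = 2.61 × 10^-11

Total volume = 208 + 101 = 309 mL.
[Fe^3+] = 2.43 x 10^-4 × (208/309) = 1.636 × 10^-4 M
[OH^-] = 1.66 × 10^-2 × (101/309) = 5.426 × 10^-3 M
Fe(OH)3(s) <=> Fe^3+(aq) + 3 OH^-(aq), so Q = [Fe^3+][OH^-]^3
Q = (1.636 × 10^-4)(5.426 x 10^-3)^3 = 2.61 x 10^-11
Q > Ksp, so Fe(OH)3 will precipitate.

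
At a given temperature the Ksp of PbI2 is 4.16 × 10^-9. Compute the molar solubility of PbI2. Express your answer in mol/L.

1.01 × 10^-3 M

PbI2(s) <=> Pb^2+(aq) + 2 I^-(aq)
Ksp = [Pb^2+][I^-]^2
For each mole of PbI2 that dissolves: [Pb^2+] = s, [I^-] = 2s.
So Ksp = s × (2s)^2 = 4s^3
s^3 = 4.16 × 10^-9 / 4, so s = 1.01 × 10^-3 M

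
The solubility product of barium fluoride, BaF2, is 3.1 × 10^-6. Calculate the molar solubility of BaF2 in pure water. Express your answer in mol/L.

s = 9.2 x 10^-3 M

BaF2(s) ⇌ Ba^2+ + 2 F^-
Ksp = [Ba^2+][F^-]^2
With molar solubility s: [Ba^2+] = s, [F^-] = 2s.
So Ksp = s × (2s)^2 = 4s^3
Solving, s = (3.1 × 10^-6/4)^(1/3) = 9.2 x 10^-3 M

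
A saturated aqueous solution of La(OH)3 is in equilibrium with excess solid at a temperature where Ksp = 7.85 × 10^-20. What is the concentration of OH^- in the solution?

2.20 x 10^-5 M

La(OH)3(s) ⇌ La^3+(aq) + 3 OH^-(aq)
Ksp = [La^3+][OH^-]^3
Let s = molar solubility. Then [La^3+] = s and [OH^-] = 3s.
Substituting: Ksp = s(3s)^3 = 27s^4
s = (7.85 × 10^-20 / 27)^(1/4) = 7.343 × 10^-6 M
[OH^-] = 3s = 2.20 x 10^-5 M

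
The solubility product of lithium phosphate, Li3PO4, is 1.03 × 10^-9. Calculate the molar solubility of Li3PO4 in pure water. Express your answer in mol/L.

2.49 × 10^-3 M

Li3PO4(s) <=> 3 Li^+(aq) + PO4^3-(aq)
Ksp = [Li^+]^3[PO4^3-]
For each mole of Li3PO4 that dissolves: [Li^+] = 3s, [PO4^3-] = s.
So Ksp = (3s)^3 × s = 27s^4
Solving, s = (1.03 × 10^-9/27)^(1/4) = 2.49 × 10^-3 M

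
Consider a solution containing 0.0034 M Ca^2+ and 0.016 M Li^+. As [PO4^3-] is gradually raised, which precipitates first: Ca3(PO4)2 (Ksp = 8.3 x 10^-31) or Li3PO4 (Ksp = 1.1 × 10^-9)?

Ca3(PO4)2

Precipitation of each salt starts when its ion product equals its Ksp.
For Ca3(PO4)2: 8.3 x 10^-31 = (0.0034)^3 × [PO4^3-]^2  ⇒  [PO4^3-] = 4.6 × 10^-12 M.
For Li3PO4: 1.1 × 10^-9 = (0.016)^3 × [PO4^3-]  ⇒  [PO4^3-] = 2.7 × 10^-4 M.
The salt with the lower threshold [PO4^3-] precipitates first: Ca3(PO4)2.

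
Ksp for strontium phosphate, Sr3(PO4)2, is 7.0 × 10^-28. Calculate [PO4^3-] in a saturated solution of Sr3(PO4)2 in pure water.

Sr3(PO4)2(s) ⇌ 3 Sr^2+ + 2 PO4^3-
Ksp = [Sr^2+]^3[PO4^3-]^2
With molar solubility s: [Sr^2+] = 3s, [PO4^3-] = 2s.
So Ksp = (3s)^3 × (2s)^2 = 108s^5
s^5 = 7.0 × 10^-28 / 108, so s = 1.45 × 10^-6 M
[PO4^3-] = 2s = 2.9 × 10^-6 M

[PO4^3-] ≈ 2.9e-6 M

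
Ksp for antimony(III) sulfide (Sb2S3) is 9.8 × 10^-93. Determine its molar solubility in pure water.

s = 1.6 × 10^-19 M

Sb2S3(s) ⇌ 2 Sb^3+(aq) + 3 S^2-(aq)
Ksp = [Sb^3+]^2[S^2-]^3
Let s = molar solubility. Then [Sb^3+] = 2s and [S^2-] = 3s.
Substituting: Ksp = (2s)^2(3s)^3 = 108s^5
s = (9.8 × 10^-93 / 108)^(1/5) = 1.6 x 10^-19 M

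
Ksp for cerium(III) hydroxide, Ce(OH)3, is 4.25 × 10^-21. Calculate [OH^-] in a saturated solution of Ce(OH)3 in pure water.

Ce(OH)3(s) <=> Ce^3+ + 3 OH^-
Ksp = [Ce^3+][OH^-]^3
For each mole of Ce(OH)3 that dissolves: [Ce^3+] = s, [OH^-] = 3s.
Ksp = s(3s)^3 = 27s^4
Solving, s = (4.25 × 10^-21/27)^(1/4) = 3.542 x 10^-6 M
[OH^-] = 3s = 1.06 × 10^-5 M

[OH^-] ≈ 1.06e-5 M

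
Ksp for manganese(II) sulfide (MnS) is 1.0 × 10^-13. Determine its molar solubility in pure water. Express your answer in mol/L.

MnS(s) ⇌ Mn^2+ + S^2-
Ksp = [Mn^2+][S^2-]
Let s = molar solubility. Then [Mn^2+] = s and [S^2-] = s.
Ksp = (s)(s) = s^2
s = √(1.0 × 10^-13) = 3.2 × 10^-7 M

s ≈ 3.2 x 10^-7 M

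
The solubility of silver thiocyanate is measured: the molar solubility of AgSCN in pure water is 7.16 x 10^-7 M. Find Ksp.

AgSCN(s) <=> Ag^+ + SCN^-
With molar solubility s: [Ag^+] = s, [SCN^-] = s.
Ksp = [Ag^+][SCN^-]
Ksp = s × s = s^2
With s = 7.16 × 10^-7: Ksp = 5.13 × 10^-13

5.13 × 10^-13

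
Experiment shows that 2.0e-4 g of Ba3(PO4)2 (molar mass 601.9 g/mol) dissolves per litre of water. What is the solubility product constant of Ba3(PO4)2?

Molar solubility s = (2.0 x 10^-4 g/L) / (601.9 g/mol) = 3.32 × 10^-7 M.
Ba3(PO4)2(s) <=> 3 Ba^2+ + 2 PO4^3-
For each mole of Ba3(PO4)2 that dissolves: [Ba^2+] = 3s, [PO4^3-] = 2s.
Ksp = [Ba^2+]^3[PO4^3-]^2
Substituting: Ksp = (3s)^3(2s)^2 = 108s^5
With s = 3.32 x 10^-7: Ksp = 4.4 × 10^-31

Ksp ≈ 4.4 x 10^-31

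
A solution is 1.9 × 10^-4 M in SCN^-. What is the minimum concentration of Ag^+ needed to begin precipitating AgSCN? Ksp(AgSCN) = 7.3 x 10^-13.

AgSCN(s) <=> Ag^+ + SCN^-
Ksp = [Ag^+][SCN^-]
Precipitation begins when Q = Ksp. With [SCN^-] = 1.9 × 10^-4 M:
7.3 x 10^-13 = (1.9 × 10^-4) × [Ag^+]
[Ag^+] = (7.3 x 10^-13 / 1.9 × 10^-4) = 3.8 × 10^-9 M

[Ag^+] ≈ 3.8 × 10^-9 M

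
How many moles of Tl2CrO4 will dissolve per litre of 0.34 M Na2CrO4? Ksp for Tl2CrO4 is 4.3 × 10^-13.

5.6e-7 M

Tl2CrO4(s) ⇌ 2 Tl^+(aq) + CrO4^2-(aq)
Ksp = [Tl^+]^2[CrO4^2-]
If s mol/L dissolves here, [Tl^+] = 2s, [CrO4^2-] = 0.34 + s ≈ 0.34 (since CrO4^2- from Na2CrO4 dominates).
Ksp ≈ (2s)^2 × 0.34
s = 5.6 × 10^-7 M
Check: s = 5.6 × 10^-7 ≪ 0.34, so the approximation is valid.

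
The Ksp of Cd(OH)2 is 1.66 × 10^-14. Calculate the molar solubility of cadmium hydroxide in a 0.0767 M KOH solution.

Cd(OH)2(s) ⇌ Cd^2+(aq) + 2 OH^-(aq)
Ksp = [Cd^2+][OH^-]^2
Let s be the molar solubility in this solution. [Cd^2+] = s, [OH^-] = 0.0767 + 2s ≈ 0.0767 (Ksp is small, so little additional dissolves).
Ksp ≈ s × (0.0767)^2
s = 2.82 × 10^-12 M
Check: 2s = 5.6 x 10^-12 ≪ 0.0767, so the approximation is valid.

2.82e-12 M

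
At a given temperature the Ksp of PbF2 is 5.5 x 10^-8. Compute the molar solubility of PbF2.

PbF2(s) ⇌ Pb^2+ + 2 F^-
Ksp = [Pb^2+][F^-]^2
Let s = molar solubility. Then [Pb^2+] = s and [F^-] = 2s.
Ksp = s(2s)^2 = 4s^3
s = (5.5 x 10^-8 / 4)^(1/3) = 2.4 × 10^-3 M

s = 2.4 × 10^-3 M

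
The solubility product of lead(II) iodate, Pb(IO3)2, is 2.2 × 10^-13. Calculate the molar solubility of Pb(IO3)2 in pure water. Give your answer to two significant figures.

s ≈ 3.8e-5 M

Pb(IO3)2(s) ⇌ Pb^2+(aq) + 2 IO3^-(aq)
Ksp = [Pb^2+][IO3^-]^2
If s mol/L of Pb(IO3)2 dissolves, [Pb^2+] = s and [IO3^-] = 2s.
So Ksp = s × (2s)^2 = 4s^3
s = (2.2 × 10^-13 / 4)^(1/3) = 3.8 × 10^-5 M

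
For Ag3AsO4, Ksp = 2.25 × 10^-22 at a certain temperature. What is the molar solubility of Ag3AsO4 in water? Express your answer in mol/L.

s = 1.70 × 10^-6 M

Ag3AsO4(s) ⇌ 3 Ag^+ + AsO4^3-
Ksp = [Ag^+]^3[AsO4^3-]
With molar solubility s: [Ag^+] = 3s, [AsO4^3-] = s.
Substituting: Ksp = (3s)^3s = 27s^4
Solving, s = (2.25 × 10^-22/27)^(1/4) = 1.70 × 10^-6 M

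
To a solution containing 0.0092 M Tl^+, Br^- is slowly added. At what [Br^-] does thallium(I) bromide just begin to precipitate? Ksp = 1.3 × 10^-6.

TlBr(s) ⇌ Tl^+(aq) + Br^-(aq)
Ksp = [Tl^+][Br^-]
Precipitation begins when Q = Ksp. With [Tl^+] = 0.0092 M:
1.3 × 10^-6 = (0.0092) × [Br^-]
[Br^-] = (1.3 × 10^-6 / 9.2 x 10^-3) = 1.4 × 10^-4 M

[Br^-] ≈ 1.4 × 10^-4 M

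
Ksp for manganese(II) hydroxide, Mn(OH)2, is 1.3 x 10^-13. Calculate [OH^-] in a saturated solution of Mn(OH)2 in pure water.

Mn(OH)2(s) ⇌ Mn^2+ + 2 OH^-
Ksp = [Mn^2+][OH^-]^2
For each mole of Mn(OH)2 that dissolves: [Mn^2+] = s, [OH^-] = 2s.
So Ksp = s × (2s)^2 = 4s^3
s = (1.3 x 10^-13 / 4)^(1/3) = 3.19 × 10^-5 M
[OH^-] = 2s = 6.4 × 10^-5 M

[OH^-] = 6.4e-5 M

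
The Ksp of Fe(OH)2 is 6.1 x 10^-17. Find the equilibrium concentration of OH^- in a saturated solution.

Fe(OH)2(s) <=> Fe^2+ + 2 OH^-
Ksp = [Fe^2+][OH^-]^2
For each mole of Fe(OH)2 that dissolves: [Fe^2+] = s, [OH^-] = 2s.
So Ksp = s × (2s)^2 = 4s^3
Solving, s = (6.1 x 10^-17/4)^(1/3) = 2.48 x 10^-6 M
[OH^-] = 2s = 5.0 × 10^-6 M

[OH^-] ≈ 5.0 × 10^-6 M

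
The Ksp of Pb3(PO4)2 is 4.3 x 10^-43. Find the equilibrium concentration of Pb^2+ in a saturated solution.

Pb3(PO4)2(s) <=> 3 Pb^2+ + 2 PO4^3-
Ksp = [Pb^2+]^3[PO4^3-]^2
For each mole of Pb3(PO4)2 that dissolves: [Pb^2+] = 3s, [PO4^3-] = 2s.
Substituting: Ksp = (3s)^3(2s)^2 = 108s^5
s = (4.3 x 10^-43 / 108)^(1/5) = 1.32 x 10^-9 M
[Pb^2+] = 3s = 4.0 x 10^-9 M

[Pb^2+] ≈ 4.0e-9 M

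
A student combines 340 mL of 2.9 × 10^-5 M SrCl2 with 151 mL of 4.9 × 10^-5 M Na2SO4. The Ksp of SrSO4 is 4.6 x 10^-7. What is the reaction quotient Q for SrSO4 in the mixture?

Q ≈ 3.0 × 10^-10

Total volume = 340 + 151 = 491 mL.
[Sr^2+] = 2.9 × 10^-5 × (340/491) = 2.01 x 10^-5 M
[SO4^2-] = 4.9 × 10^-5 × (151/491) = 1.51 × 10^-5 M
SrSO4(s) ⇌ Sr^2+ + SO4^2-, so Q = [Sr^2+][SO4^2-]
Q = (2.01 × 10^-5)(1.51 × 10^-5) = 3.0 × 10^-10
Q < Ksp, so no precipitate of SrSO4 forms.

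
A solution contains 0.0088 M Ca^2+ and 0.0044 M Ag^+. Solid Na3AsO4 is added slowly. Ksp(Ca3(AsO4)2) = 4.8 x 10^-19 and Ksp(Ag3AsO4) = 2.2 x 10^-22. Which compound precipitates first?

Precipitation of each salt starts when its ion product equals its Ksp.
For Ca3(AsO4)2: 4.8 x 10^-19 = (0.0088)^3 × [AsO4^3-]^2  ⇒  [AsO4^3-] = 8.4 × 10^-7 M.
For Ag3AsO4: 2.2 x 10^-22 = (0.0044)^3 × [AsO4^3-]  ⇒  [AsO4^3-] = 2.6 × 10^-15 M.
The salt with the lower threshold [AsO4^3-] precipitates first: Ag3AsO4.

Ag3AsO4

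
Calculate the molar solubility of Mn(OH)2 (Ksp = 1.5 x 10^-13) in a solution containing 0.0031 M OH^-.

s = 1.6 × 10^-8 M

Mn(OH)2(s) <=> Mn^2+(aq) + 2 OH^-(aq)
Ksp = [Mn^2+][OH^-]^2
Let s = moles of Mn(OH)2 that dissolve per litre. [Mn^2+] = s, [OH^-] = 0.0031 + 2s ≈ 0.0031 (since the OH^- already present dominates).
Ksp ≈ s × (0.0031)^2
s = 1.6 x 10^-8 M
Check: 2s = 3.1 × 10^-8 ≪ 0.0031, so the approximation is valid.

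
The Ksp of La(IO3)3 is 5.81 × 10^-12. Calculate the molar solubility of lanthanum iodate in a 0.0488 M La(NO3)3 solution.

s = 1.64e-4 M

La(IO3)3(s) ⇌ La^3+ + 3 IO3^-
Ksp = [La^3+][IO3^-]^3
Let s = moles of La(IO3)3 that dissolve per litre. [La^3+] = 0.0488 + s ≈ 0.0488, [IO3^-] = 3s (since La^3+ from La(NO3)3 dominates).
Ksp ≈ 0.0488 × (3s)^3
s = 1.64 × 10^-4 M
Check: s = 1.6 x 10^-4 ≪ 0.0488, so the approximation is valid.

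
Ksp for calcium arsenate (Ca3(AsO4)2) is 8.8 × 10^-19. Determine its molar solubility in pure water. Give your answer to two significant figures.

s = 9.6 × 10^-5 M

Ca3(AsO4)2(s) ⇌ 3 Ca^2+ + 2 AsO4^3-
Ksp = [Ca^2+]^3[AsO4^3-]^2
For each mole of Ca3(AsO4)2 that dissolves: [Ca^2+] = 3s, [AsO4^3-] = 2s.
So Ksp = (3s)^3 × (2s)^2 = 108s^5
s = (8.8 × 10^-19 / 108)^(1/5) = 9.6 × 10^-5 M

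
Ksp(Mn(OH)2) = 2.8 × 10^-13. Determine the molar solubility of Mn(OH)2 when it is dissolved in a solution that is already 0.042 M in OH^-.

s ≈ 1.6 × 10^-10 M

Mn(OH)2(s) ⇌ Mn^2+(aq) + 2 OH^-(aq)
Ksp = [Mn^2+][OH^-]^2
Let s = moles of Mn(OH)2 that dissolve per litre. [Mn^2+] = s, [OH^-] = 0.042 + 2s ≈ 0.042 (Ksp is small, so little additional dissolves).
Ksp ≈ s × (0.042)^2
s = 1.6 x 10^-10 M
Check: 2s = 3.2 x 10^-10 ≪ 0.042, so the approximation is valid.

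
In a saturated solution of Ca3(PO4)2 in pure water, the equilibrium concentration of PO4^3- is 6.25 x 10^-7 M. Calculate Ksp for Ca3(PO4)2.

Ksp = 3.22 × 10^-31

Ca3(PO4)2(s) ⇌ 3 Ca^2+(aq) + 2 PO4^3-(aq)
Stoichiometry gives [Ca^2+] = (3/2)[PO4^3-] = 9.375 × 10^-7 M.
Ksp = [Ca^2+]^3[PO4^3-]^2
Ksp = (9.375 × 10^-7)^3 × (6.25 × 10^-7)^2 = 3.22 × 10^-31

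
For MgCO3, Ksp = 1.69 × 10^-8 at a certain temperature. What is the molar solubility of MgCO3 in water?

MgCO3(s) ⇌ Mg^2+(aq) + CO3^2-(aq)
Ksp = [Mg^2+][CO3^2-]
For each mole of MgCO3 that dissolves: [Mg^2+] = s, [CO3^2-] = s.
Ksp = s^2
s = √(1.69 × 10^-8) = 1.30 × 10^-4 M

s = 1.30 × 10^-4 M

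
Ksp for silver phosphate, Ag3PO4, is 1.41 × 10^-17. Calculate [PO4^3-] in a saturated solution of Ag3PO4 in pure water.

[PO4^3-] ≈ 2.69e-5 M

Ag3PO4(s) ⇌ 3 Ag^+ + PO4^3-
Ksp = [Ag^+]^3[PO4^3-]
Let s = molar solubility. Then [Ag^+] = 3s and [PO4^3-] = s.
Ksp = (3s)^3s = 27s^4
Solving, s = (1.41 × 10^-17/27)^(1/4) = 2.688 x 10^-5 M
[PO4^3-] = s = 2.69 × 10^-5 M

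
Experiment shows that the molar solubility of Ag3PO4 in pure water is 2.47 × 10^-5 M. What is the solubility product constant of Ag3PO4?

Ag3PO4(s) <=> 3 Ag^+ + PO4^3-
Let s = molar solubility. Then [Ag^+] = 3s and [PO4^3-] = s.
Ksp = [Ag^+]^3[PO4^3-]
So Ksp = (3s)^3 × s = 27s^4
Ksp = 27 × (2.47 × 10^-5)^4 = 1.00 × 10^-17

Ksp ≈ 1.00e-17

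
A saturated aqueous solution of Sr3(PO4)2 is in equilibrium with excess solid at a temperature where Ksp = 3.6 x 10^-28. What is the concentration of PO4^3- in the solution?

2.5 × 10^-6 M

Sr3(PO4)2(s) ⇌ 3 Sr^2+ + 2 PO4^3-
Ksp = [Sr^2+]^3[PO4^3-]^2
With molar solubility s: [Sr^2+] = 3s, [PO4^3-] = 2s.
Substituting: Ksp = (3s)^3(2s)^2 = 108s^5
s^5 = 3.6 x 10^-28 / 108, so s = 1.27 × 10^-6 M
[PO4^3-] = 2s = 2.5 x 10^-6 M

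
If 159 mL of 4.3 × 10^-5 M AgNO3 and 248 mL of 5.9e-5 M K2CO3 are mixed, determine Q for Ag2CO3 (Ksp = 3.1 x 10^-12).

Q ≈ 1.0 × 10^-14

Total volume = 159 + 248 = 407 mL.
[Ag^+] = 4.3 x 10^-5 × (159/407) = 1.68 × 10^-5 M
[CO3^2-] = 5.9 × 10^-5 × (248/407) = 3.60 × 10^-5 M
Ag2CO3(s) <=> 2 Ag^+ + CO3^2-, so Q = [Ag^+]^2[CO3^2-]
Q = (1.68 × 10^-5)^2(3.60 × 10^-5) = 1.0 x 10^-14
Q < Ksp, so no precipitate of Ag2CO3 forms.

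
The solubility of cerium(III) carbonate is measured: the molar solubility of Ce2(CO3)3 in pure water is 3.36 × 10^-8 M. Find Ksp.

Ce2(CO3)3(s) ⇌ 2 Ce^3+ + 3 CO3^2-
Let s = molar solubility. Then [Ce^3+] = 2s and [CO3^2-] = 3s.
Ksp = [Ce^3+]^2[CO3^2-]^3
Ksp = (2s)^2(3s)^3 = 108s^5
Ksp = 108 × (3.36 × 10^-8)^5 = 4.63 x 10^-36

Ksp = 4.63 × 10^-36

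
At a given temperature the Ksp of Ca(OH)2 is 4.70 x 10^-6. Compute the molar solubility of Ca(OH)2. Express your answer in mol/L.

Ca(OH)2(s) ⇌ Ca^2+ + 2 OH^-
Ksp = [Ca^2+][OH^-]^2
If s mol/L of Ca(OH)2 dissolves, [Ca^2+] = s and [OH^-] = 2s.
So Ksp = s × (2s)^2 = 4s^3
Solving, s = (4.70 x 10^-6/4)^(1/3) = 1.06 × 10^-2 M

1.06 x 10^-2 M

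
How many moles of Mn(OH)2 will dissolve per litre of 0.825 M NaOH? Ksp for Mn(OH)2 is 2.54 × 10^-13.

3.73 × 10^-13 M

Mn(OH)2(s) ⇌ Mn^2+(aq) + 2 OH^-(aq)
Ksp = [Mn^2+][OH^-]^2
Let s = moles of Mn(OH)2 that dissolve per litre. [Mn^2+] = s, [OH^-] = 0.825 + 2s ≈ 0.825 (Ksp is small, so little additional dissolves).
Ksp ≈ s × (0.825)^2
s = 3.73 × 10^-13 M
Check: 2s = 7.5 x 10^-13 ≪ 0.825, so the approximation is valid.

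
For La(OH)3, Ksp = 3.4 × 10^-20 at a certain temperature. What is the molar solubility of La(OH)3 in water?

La(OH)3(s) ⇌ La^3+ + 3 OH^-
Ksp = [La^3+][OH^-]^3
With molar solubility s: [La^3+] = s, [OH^-] = 3s.
Substituting: Ksp = s(3s)^3 = 27s^4
s^4 = 3.4 × 10^-20 / 27, so s = 6.0 × 10^-6 M

s = 6.0e-6 M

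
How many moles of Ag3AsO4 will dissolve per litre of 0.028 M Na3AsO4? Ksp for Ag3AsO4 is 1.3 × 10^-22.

Ag3AsO4(s) <=> 3 Ag^+(aq) + AsO4^3-(aq)
Ksp = [Ag^+]^3[AsO4^3-]
If s mol/L dissolves here, [Ag^+] = 3s, [AsO4^3-] = 0.028 + s ≈ 0.028 (common-ion effect: AsO4^3- is already 0.028 M).
Ksp ≈ (3s)^3 × 0.028
s = 5.6 × 10^-8 M
Check: s = 5.6 × 10^-8 ≪ 0.028, so the approximation is valid.

s = 5.6 x 10^-8 M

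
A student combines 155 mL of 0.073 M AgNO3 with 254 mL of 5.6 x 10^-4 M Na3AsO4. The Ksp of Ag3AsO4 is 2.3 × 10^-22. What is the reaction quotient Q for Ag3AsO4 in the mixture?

Q ≈ 7.4 × 10^-9

Total volume = 155 + 254 = 409 mL.
[Ag^+] = 7.3 × 10^-2 × (155/409) = 2.77 x 10^-2 M
[AsO4^3-] = 5.6 × 10^-4 × (254/409) = 3.48 × 10^-4 M
Ag3AsO4(s) <=> 3 Ag^+(aq) + AsO4^3-(aq), so Q = [Ag^+]^3[AsO4^3-]
Q = (2.77 × 10^-2)^3(3.48 × 10^-4) = 7.4 x 10^-9
Q > Ksp, so Ag3AsO4 will precipitate.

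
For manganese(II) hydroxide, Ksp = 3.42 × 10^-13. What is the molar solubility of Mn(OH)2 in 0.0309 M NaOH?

s ≈ 3.58 × 10^-10 M

Mn(OH)2(s) ⇌ Mn^2+(aq) + 2 OH^-(aq)
Ksp = [Mn^2+][OH^-]^2
Let s = moles of Mn(OH)2 that dissolve per litre. [Mn^2+] = s, [OH^-] = 0.0309 + 2s ≈ 0.0309 (common-ion effect: OH^- is already 0.0309 M).
Ksp ≈ s × (0.0309)^2
s = 3.58 × 10^-10 M
Check: 2s = 7.2 × 10^-10 ≪ 0.0309, so the approximation is valid.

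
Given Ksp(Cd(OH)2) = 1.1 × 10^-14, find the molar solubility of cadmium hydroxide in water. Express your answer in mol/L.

Cd(OH)2(s) ⇌ Cd^2+(aq) + 2 OH^-(aq)
Ksp = [Cd^2+][OH^-]^2
For each mole of Cd(OH)2 that dissolves: [Cd^2+] = s, [OH^-] = 2s.
So Ksp = s × (2s)^2 = 4s^3
Solving, s = (1.1 × 10^-14/4)^(1/3) = 1.4 × 10^-5 M

1.4 x 10^-5 M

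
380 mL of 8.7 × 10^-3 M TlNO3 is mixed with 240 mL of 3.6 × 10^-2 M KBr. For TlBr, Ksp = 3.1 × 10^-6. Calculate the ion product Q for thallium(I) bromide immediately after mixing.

Total volume = 380 + 240 = 620 mL.
[Tl^+] = 8.7 x 10^-3 × (380/620) = 5.33 × 10^-3 M
[Br^-] = 3.6 × 10^-2 × (240/620) = 1.39 × 10^-2 M
TlBr(s) <=> Tl^+(aq) + Br^-(aq), so Q = [Tl^+][Br^-]
Q = (5.33 x 10^-3)(1.39 x 10^-2) = 7.4 × 10^-5
Q > Ksp, so TlBr will precipitate.

Q = 7.4 × 10^-5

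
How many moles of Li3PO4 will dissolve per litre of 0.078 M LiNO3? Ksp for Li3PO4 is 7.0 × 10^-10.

s = 1.5e-6 M

Li3PO4(s) <=> 3 Li^+(aq) + PO4^3-(aq)
Ksp = [Li^+]^3[PO4^3-]
If s mol/L dissolves here, [Li^+] = 0.078 + 3s ≈ 0.078, [PO4^3-] = s (Ksp is small, so little additional dissolves).
Ksp ≈ (0.078)^3 × s
s = 1.5 x 10^-6 M
Check: 3s = 4.4 × 10^-6 ≪ 0.078, so the approximation is valid.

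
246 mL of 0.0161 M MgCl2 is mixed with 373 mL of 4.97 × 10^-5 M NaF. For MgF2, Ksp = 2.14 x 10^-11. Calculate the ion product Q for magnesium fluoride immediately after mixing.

Q ≈ 5.74 x 10^-12

Total volume = 246 + 373 = 619 mL.
[Mg^2+] = 1.61 × 10^-2 × (246/619) = 6.398 x 10^-3 M
[F^-] = 4.97 × 10^-5 × (373/619) = 2.995 x 10^-5 M
MgF2(s) ⇌ Mg^2+(aq) + 2 F^-(aq), so Q = [Mg^2+][F^-]^2
Q = (6.398 × 10^-3)(2.995 x 10^-5)^2 = 5.74 × 10^-12
Q < Ksp, so no precipitate of MgF2 forms.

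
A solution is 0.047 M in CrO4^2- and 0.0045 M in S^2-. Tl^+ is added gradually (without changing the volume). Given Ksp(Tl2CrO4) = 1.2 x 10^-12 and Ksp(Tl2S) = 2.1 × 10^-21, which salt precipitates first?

Tl2S

Precipitation of each salt starts when its ion product equals its Ksp.
For Tl2CrO4: 1.2 x 10^-12 = 0.047 × [Tl^+]^2  ⇒  [Tl^+] = 5.1 x 10^-6 M.
For Tl2S: 2.1 × 10^-21 = 0.0045 × [Tl^+]^2  ⇒  [Tl^+] = 6.8 × 10^-10 M.
The salt with the lower threshold [Tl^+] precipitates first: Tl2S.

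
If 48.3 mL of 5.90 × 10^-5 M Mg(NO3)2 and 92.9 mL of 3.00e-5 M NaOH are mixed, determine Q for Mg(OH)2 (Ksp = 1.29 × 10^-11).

7.86 × 10^-15

Total volume = 48.3 + 92.9 = 141.2 mL.
[Mg^2+] = 5.90 x 10^-5 × (48.3/141.2) = 2.018 × 10^-5 M
[OH^-] = 3.00 x 10^-5 × (92.9/141.2) = 1.974 x 10^-5 M
Mg(OH)2(s) ⇌ Mg^2+(aq) + 2 OH^-(aq), so Q = [Mg^2+][OH^-]^2
Q = (2.018 × 10^-5)(1.974 × 10^-5)^2 = 7.86 × 10^-15
Q < Ksp, so no precipitate of Mg(OH)2 forms.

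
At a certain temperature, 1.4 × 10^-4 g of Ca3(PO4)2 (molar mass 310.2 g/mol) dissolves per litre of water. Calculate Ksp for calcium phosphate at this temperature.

Molar solubility s = (1.4 × 10^-4 g/L) / (310.2 g/mol) = 4.51 × 10^-7 M.
Ca3(PO4)2(s) ⇌ 3 Ca^2+ + 2 PO4^3-
For each mole of Ca3(PO4)2 that dissolves: [Ca^2+] = 3s, [PO4^3-] = 2s.
Ksp = [Ca^2+]^3[PO4^3-]^2
So Ksp = (3s)^3 × (2s)^2 = 108s^5
With s = 4.51 x 10^-7: Ksp = 2.0 x 10^-30

2.0e-30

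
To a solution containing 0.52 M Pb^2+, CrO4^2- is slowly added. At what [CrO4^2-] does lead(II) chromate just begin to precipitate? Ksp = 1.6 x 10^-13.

PbCrO4(s) ⇌ Pb^2+ + CrO4^2-
Ksp = [Pb^2+][CrO4^2-]
Precipitation begins when Q = Ksp. With [Pb^2+] = 0.52 M:
1.6 x 10^-13 = (0.52) × [CrO4^2-]
[CrO4^2-] = (1.6 x 10^-13 / 5.2 x 10^-1) = 3.1 x 10^-13 M

[CrO4^2-] = 3.1 x 10^-13 M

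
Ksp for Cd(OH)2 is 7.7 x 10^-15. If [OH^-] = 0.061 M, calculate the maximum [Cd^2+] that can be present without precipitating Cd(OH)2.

Cd(OH)2(s) <=> Cd^2+ + 2 OH^-
Ksp = [Cd^2+][OH^-]^2
Precipitation begins when Q = Ksp. With [OH^-] = 0.061 M:
7.7 x 10^-15 = (0.061)^2 × [Cd^2+]
[Cd^2+] = (7.7 x 10^-15 / 3.72 x 10^-3) = 2.1 x 10^-12 M

[Cd^2+] ≈ 2.1e-12 M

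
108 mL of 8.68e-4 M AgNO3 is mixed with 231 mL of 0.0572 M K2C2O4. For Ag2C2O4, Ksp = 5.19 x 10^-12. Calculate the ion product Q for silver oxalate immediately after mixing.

Total volume = 108 + 231 = 339 mL.
[Ag^+] = 8.68 × 10^-4 × (108/339) = 2.765 × 10^-4 M
[C2O4^2-] = 5.72 × 10^-2 × (231/339) = 3.898 x 10^-2 M
Ag2C2O4(s) <=> 2 Ag^+(aq) + C2O4^2-(aq), so Q = [Ag^+]^2[C2O4^2-]
Q = (2.765 × 10^-4)^2(3.898 × 10^-2) = 2.98 × 10^-9
Q > Ksp, so Ag2C2O4 will precipitate.

2.98 × 10^-9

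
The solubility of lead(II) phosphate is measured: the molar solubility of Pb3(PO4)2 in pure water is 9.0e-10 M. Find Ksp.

Pb3(PO4)2(s) <=> 3 Pb^2+(aq) + 2 PO4^3-(aq)
Let s = molar solubility. Then [Pb^2+] = 3s and [PO4^3-] = 2s.
Ksp = [Pb^2+]^3[PO4^3-]^2
Substituting: Ksp = (3s)^3(2s)^2 = 108s^5
Ksp = 108 × (9.0 × 10^-10)^5 = 6.4 × 10^-44

6.4e-44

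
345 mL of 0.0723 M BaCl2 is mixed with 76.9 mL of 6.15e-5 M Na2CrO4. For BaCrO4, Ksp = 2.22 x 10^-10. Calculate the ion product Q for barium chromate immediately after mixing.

Total volume = 345 + 76.9 = 421.9 mL.
[Ba^2+] = 7.23 x 10^-2 × (345/421.9) = 5.912 x 10^-2 M
[CrO4^2-] = 6.15 x 10^-5 × (76.9/421.9) = 1.121 × 10^-5 M
BaCrO4(s) ⇌ Ba^2+(aq) + CrO4^2-(aq), so Q = [Ba^2+][CrO4^2-]
Q = (5.912 × 10^-2)(1.121 × 10^-5) = 6.63 × 10^-7
Q > Ksp, so BaCrO4 will precipitate.

6.63 × 10^-7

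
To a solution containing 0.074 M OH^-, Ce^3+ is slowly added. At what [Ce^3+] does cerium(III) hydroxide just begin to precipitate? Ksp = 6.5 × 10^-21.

Ce(OH)3(s) ⇌ Ce^3+(aq) + 3 OH^-(aq)
Ksp = [Ce^3+][OH^-]^3
Precipitation begins when Q = Ksp. With [OH^-] = 0.074 M:
6.5 × 10^-21 = (0.074)^3 × [Ce^3+]
[Ce^3+] = (6.5 × 10^-21 / 4.05 x 10^-4) = 1.6 × 10^-17 M

[Ce^3+] = 1.6 × 10^-17 M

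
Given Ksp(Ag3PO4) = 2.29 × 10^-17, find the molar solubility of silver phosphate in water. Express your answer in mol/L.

s = 3.03 x 10^-5 M

Ag3PO4(s) ⇌ 3 Ag^+ + PO4^3-
Ksp = [Ag^+]^3[PO4^3-]
Let s = molar solubility. Then [Ag^+] = 3s and [PO4^3-] = s.
Substituting: Ksp = (3s)^3s = 27s^4
s^4 = 2.29 × 10^-17 / 27, so s = 3.03 x 10^-5 M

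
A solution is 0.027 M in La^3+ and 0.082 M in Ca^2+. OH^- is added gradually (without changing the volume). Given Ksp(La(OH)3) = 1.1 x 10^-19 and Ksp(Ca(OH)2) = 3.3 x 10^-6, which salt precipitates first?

Each salt begins to precipitate when Q = Ksp, i.e. when [OH^-] reaches its threshold.
For La(OH)3: 1.1 x 10^-19 = 0.027 × [OH^-]^3  ⇒  [OH^-] = 1.6 × 10^-6 M.
For Ca(OH)2: 3.3 x 10^-6 = 0.082 × [OH^-]^2  ⇒  [OH^-] = 6.3 × 10^-3 M.
The salt with the lower threshold [OH^-] precipitates first: La(OH)3.

La(OH)3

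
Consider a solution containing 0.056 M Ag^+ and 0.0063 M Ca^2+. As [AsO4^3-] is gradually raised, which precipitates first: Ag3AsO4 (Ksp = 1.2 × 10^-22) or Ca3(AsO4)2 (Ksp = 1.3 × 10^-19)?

Precipitation of each salt starts when its ion product equals its Ksp.
For Ag3AsO4: 1.2 × 10^-22 = (0.056)^3 × [AsO4^3-]  ⇒  [AsO4^3-] = 6.8 x 10^-19 M.
For Ca3(AsO4)2: 1.3 × 10^-19 = (0.0063)^3 × [AsO4^3-]^2  ⇒  [AsO4^3-] = 7.2 × 10^-7 M.
The salt with the lower threshold [AsO4^3-] precipitates first: Ag3AsO4.

Ag3AsO4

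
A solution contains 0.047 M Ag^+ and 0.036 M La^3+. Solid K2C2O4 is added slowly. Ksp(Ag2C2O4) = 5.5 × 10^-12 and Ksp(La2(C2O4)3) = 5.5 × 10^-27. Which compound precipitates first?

Each salt begins to precipitate when Q = Ksp, i.e. when [C2O4^2-] reaches its threshold.
For Ag2C2O4: 5.5 × 10^-12 = (0.047)^2 × [C2O4^2-]  ⇒  [C2O4^2-] = 2.5 x 10^-9 M.
For La2(C2O4)3: 5.5 × 10^-27 = (0.036)^2 × [C2O4^2-]^3  ⇒  [C2O4^2-] = 1.6 x 10^-8 M.
The salt with the lower threshold [C2O4^2-] precipitates first: Ag2C2O4.

Ag2C2O4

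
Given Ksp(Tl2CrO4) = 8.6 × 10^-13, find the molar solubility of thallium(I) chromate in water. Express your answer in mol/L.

Tl2CrO4(s) <=> 2 Tl^+(aq) + CrO4^2-(aq)
Ksp = [Tl^+]^2[CrO4^2-]
Let s = molar solubility. Then [Tl^+] = 2s and [CrO4^2-] = s.
Substituting: Ksp = (2s)^2s = 4s^3
Solving, s = (8.6 × 10^-13/4)^(1/3) = 6.0 × 10^-5 M

6.0e-5 M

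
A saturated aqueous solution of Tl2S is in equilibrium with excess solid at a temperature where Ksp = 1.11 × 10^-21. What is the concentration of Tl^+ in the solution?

Tl2S(s) ⇌ 2 Tl^+ + S^2-
Ksp = [Tl^+]^2[S^2-]
With molar solubility s: [Tl^+] = 2s, [S^2-] = s.
Substituting: Ksp = (2s)^2s = 4s^3
s = (1.11 × 10^-21 / 4)^(1/3) = 6.523 x 10^-8 M
[Tl^+] = 2s = 1.30 x 10^-7 M

[Tl^+] ≈ 1.30e-7 M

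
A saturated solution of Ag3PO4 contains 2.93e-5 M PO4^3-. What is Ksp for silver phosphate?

Ag3PO4(s) ⇌ 3 Ag^+ + PO4^3-
Stoichiometry gives [Ag^+] = (3/1)[PO4^3-] = 8.790 × 10^-5 M.
Ksp = [Ag^+]^3[PO4^3-]
Ksp = (8.790 × 10^-5)^3 × 2.93 × 10^-5 = 1.99 x 10^-17

1.99 × 10^-17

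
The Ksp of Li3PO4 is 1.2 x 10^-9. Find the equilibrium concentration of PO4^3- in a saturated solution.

Li3PO4(s) ⇌ 3 Li^+ + PO4^3-
Ksp = [Li^+]^3[PO4^3-]
For each mole of Li3PO4 that dissolves: [Li^+] = 3s, [PO4^3-] = s.
Ksp = (3s)^3s = 27s^4
s^4 = 1.2 x 10^-9 / 27, so s = 2.58 x 10^-3 M
[PO4^3-] = s = 2.6 × 10^-3 M

[PO4^3-] = 2.6e-3 M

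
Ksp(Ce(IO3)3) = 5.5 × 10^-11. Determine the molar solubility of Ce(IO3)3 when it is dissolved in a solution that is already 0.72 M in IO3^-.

Ce(IO3)3(s) <=> Ce^3+(aq) + 3 IO3^-(aq)
Ksp = [Ce^3+][IO3^-]^3
If s mol/L dissolves here, [Ce^3+] = s, [IO3^-] = 0.72 + 3s ≈ 0.72 (common-ion effect: IO3^- is already 0.72 M).
Ksp ≈ s × (0.72)^3
s = 1.5 × 10^-10 M
Check: 3s = 4.4 x 10^-10 ≪ 0.72, so the approximation is valid.

s = 1.5e-10 M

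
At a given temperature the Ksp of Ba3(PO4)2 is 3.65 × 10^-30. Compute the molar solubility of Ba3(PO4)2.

s = 5.08 × 10^-7 M

Ba3(PO4)2(s) <=> 3 Ba^2+(aq) + 2 PO4^3-(aq)
Ksp = [Ba^2+]^3[PO4^3-]^2
With molar solubility s: [Ba^2+] = 3s, [PO4^3-] = 2s.
Substituting: Ksp = (3s)^3(2s)^2 = 108s^5
Solving, s = (3.65 × 10^-30/108)^(1/5) = 5.08 x 10^-7 M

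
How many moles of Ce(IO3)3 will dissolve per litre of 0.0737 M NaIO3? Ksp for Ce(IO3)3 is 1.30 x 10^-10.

3.25 × 10^-7 M

Ce(IO3)3(s) ⇌ Ce^3+ + 3 IO3^-
Ksp = [Ce^3+][IO3^-]^3
Let s = moles of Ce(IO3)3 that dissolve per litre. [Ce^3+] = s, [IO3^-] = 0.0737 + 3s ≈ 0.0737 (since IO3^- from NaIO3 dominates).
Ksp ≈ s × (0.0737)^3
s = 3.25 × 10^-7 M
Check: 3s = 9.7 × 10^-7 ≪ 0.0737, so the approximation is valid.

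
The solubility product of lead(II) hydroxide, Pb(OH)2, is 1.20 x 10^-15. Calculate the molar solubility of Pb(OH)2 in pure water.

Pb(OH)2(s) ⇌ Pb^2+(aq) + 2 OH^-(aq)
Ksp = [Pb^2+][OH^-]^2
Let s = molar solubility. Then [Pb^2+] = s and [OH^-] = 2s.
Ksp = s(2s)^2 = 4s^3
Solving, s = (1.20 x 10^-15/4)^(1/3) = 6.69 × 10^-6 M

s = 6.69e-6 M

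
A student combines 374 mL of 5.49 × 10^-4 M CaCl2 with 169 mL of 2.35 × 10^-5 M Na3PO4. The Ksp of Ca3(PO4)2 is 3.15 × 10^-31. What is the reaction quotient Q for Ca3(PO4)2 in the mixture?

Total volume = 374 + 169 = 543 mL.
[Ca^2+] = 5.49 × 10^-4 × (374/543) = 3.781 x 10^-4 M
[PO4^3-] = 2.35 × 10^-5 × (169/543) = 7.314 x 10^-6 M
Ca3(PO4)2(s) <=> 3 Ca^2+(aq) + 2 PO4^3-(aq), so Q = [Ca^2+]^3[PO4^3-]^2
Q = (3.781 × 10^-4)^3(7.314 x 10^-6)^2 = 2.89 × 10^-21
Q > Ksp, so Ca3(PO4)2 will precipitate.

Q ≈ 2.89 × 10^-21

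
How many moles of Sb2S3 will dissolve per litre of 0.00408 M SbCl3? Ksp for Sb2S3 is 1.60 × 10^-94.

7.09e-31 M

Sb2S3(s) ⇌ 2 Sb^3+(aq) + 3 S^2-(aq)
Ksp = [Sb^3+]^2[S^2-]^3
Let s = moles of Sb2S3 that dissolve per litre. [Sb^3+] = 0.00408 + 2s ≈ 0.00408, [S^2-] = 3s (since Sb^3+ from SbCl3 dominates).
Ksp ≈ (0.00408)^2 × (3s)^3
s = 7.09 x 10^-31 M
Check: 2s = 1.4 x 10^-30 ≪ 0.00408, so the approximation is valid.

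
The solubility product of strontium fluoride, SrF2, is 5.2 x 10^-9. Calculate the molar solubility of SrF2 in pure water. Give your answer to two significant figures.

s ≈ 1.1e-3 M

SrF2(s) <=> Sr^2+(aq) + 2 F^-(aq)
Ksp = [Sr^2+][F^-]^2
If s mol/L of SrF2 dissolves, [Sr^2+] = s and [F^-] = 2s.
Substituting: Ksp = s(2s)^2 = 4s^3
Solving, s = (5.2 x 10^-9/4)^(1/3) = 1.1 × 10^-3 M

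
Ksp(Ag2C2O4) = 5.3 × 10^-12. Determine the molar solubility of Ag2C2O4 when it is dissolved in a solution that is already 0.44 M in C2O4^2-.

Ag2C2O4(s) ⇌ 2 Ag^+(aq) + C2O4^2-(aq)
Ksp = [Ag^+]^2[C2O4^2-]
Let s be the molar solubility in this solution. [Ag^+] = 2s, [C2O4^2-] = 0.44 + s ≈ 0.44 (Ksp is small, so little additional dissolves).
Ksp ≈ (2s)^2 × 0.44
s = 1.7 × 10^-6 M
Check: s = 1.7 x 10^-6 ≪ 0.44, so the approximation is valid.

1.7e-6 M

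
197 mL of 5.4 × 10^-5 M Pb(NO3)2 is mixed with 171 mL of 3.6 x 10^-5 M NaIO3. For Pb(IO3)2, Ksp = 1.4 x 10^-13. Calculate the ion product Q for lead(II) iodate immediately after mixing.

8.1e-15

Total volume = 197 + 171 = 368 mL.
[Pb^2+] = 5.4 × 10^-5 × (197/368) = 2.89 × 10^-5 M
[IO3^-] = 3.6 x 10^-5 × (171/368) = 1.67 x 10^-5 M
Pb(IO3)2(s) ⇌ Pb^2+(aq) + 2 IO3^-(aq), so Q = [Pb^2+][IO3^-]^2
Q = (2.89 × 10^-5)(1.67 × 10^-5)^2 = 8.1 × 10^-15
Q < Ksp, so no precipitate of Pb(IO3)2 forms.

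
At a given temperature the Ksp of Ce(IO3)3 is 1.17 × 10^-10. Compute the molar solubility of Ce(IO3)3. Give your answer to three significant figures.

s = 1.44 × 10^-3 M

Ce(IO3)3(s) <=> Ce^3+(aq) + 3 IO3^-(aq)
Ksp = [Ce^3+][IO3^-]^3
Let s = molar solubility. Then [Ce^3+] = s and [IO3^-] = 3s.
Ksp = s(3s)^3 = 27s^4
s^4 = 1.17 × 10^-10 / 27, so s = 1.44 x 10^-3 M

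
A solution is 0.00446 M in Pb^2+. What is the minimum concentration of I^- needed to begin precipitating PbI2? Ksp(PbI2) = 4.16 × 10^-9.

[I^-] = 9.66 x 10^-4 M

PbI2(s) ⇌ Pb^2+ + 2 I^-
Ksp = [Pb^2+][I^-]^2
Precipitation begins when Q = Ksp. With [Pb^2+] = 0.00446 M:
4.16 × 10^-9 = (0.00446) × [I^-]^2
[I^-] = (4.16 × 10^-9 / 4.46 × 10^-3)^(1/2) = 9.66 × 10^-4 M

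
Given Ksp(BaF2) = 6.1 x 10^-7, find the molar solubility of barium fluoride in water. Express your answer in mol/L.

BaF2(s) ⇌ Ba^2+(aq) + 2 F^-(aq)
Ksp = [Ba^2+][F^-]^2
If s mol/L of BaF2 dissolves, [Ba^2+] = s and [F^-] = 2s.
Ksp = s(2s)^2 = 4s^3
s = (6.1 x 10^-7 / 4)^(1/3) = 5.3 x 10^-3 M

s = 5.3 × 10^-3 M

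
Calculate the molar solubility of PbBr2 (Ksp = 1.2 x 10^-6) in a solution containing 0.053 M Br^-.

PbBr2(s) ⇌ Pb^2+(aq) + 2 Br^-(aq)
Ksp = [Pb^2+][Br^-]^2
If s mol/L dissolves here, [Pb^2+] = s, [Br^-] = 0.053 + 2s ≈ 0.053 (Ksp is small, so little additional dissolves).
Ksp ≈ s × (0.053)^2
s = 4.3 x 10^-4 M
Check: 2s = 8.5 × 10^-4 ≪ 0.053, so the approximation is valid.

s = 4.3 × 10^-4 M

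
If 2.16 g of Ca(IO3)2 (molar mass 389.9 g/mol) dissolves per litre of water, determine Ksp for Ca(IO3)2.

Molar solubility s = (2.16 g/L) / (389.9 g/mol) = 5.540 x 10^-3 M.
Ca(IO3)2(s) ⇌ Ca^2+(aq) + 2 IO3^-(aq)
Let s = molar solubility. Then [Ca^2+] = s and [IO3^-] = 2s.
Ksp = [Ca^2+][IO3^-]^2
Substituting: Ksp = s(2s)^2 = 4s^3
With s = 5.540 × 10^-3: Ksp = 6.80 x 10^-7

Ksp = 6.80 x 10^-7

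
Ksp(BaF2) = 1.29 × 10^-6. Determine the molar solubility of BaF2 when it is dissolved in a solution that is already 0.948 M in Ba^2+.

s ≈ 5.83e-4 M

BaF2(s) ⇌ Ba^2+(aq) + 2 F^-(aq)
Ksp = [Ba^2+][F^-]^2
Let s be the molar solubility in this solution. [Ba^2+] = 0.948 + s ≈ 0.948, [F^-] = 2s (since the Ba^2+ already present dominates).
Ksp ≈ 0.948 × (2s)^2
s = 5.83 × 10^-4 M
Check: s = 5.8 × 10^-4 ≪ 0.948, so the approximation is valid.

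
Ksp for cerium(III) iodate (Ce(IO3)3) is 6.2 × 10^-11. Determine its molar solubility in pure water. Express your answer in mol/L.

Ce(IO3)3(s) <=> Ce^3+ + 3 IO3^-
Ksp = [Ce^3+][IO3^-]^3
If s mol/L of Ce(IO3)3 dissolves, [Ce^3+] = s and [IO3^-] = 3s.
Substituting: Ksp = s(3s)^3 = 27s^4
s^4 = 6.2 × 10^-11 / 27, so s = 1.2 × 10^-3 M

1.2 x 10^-3 M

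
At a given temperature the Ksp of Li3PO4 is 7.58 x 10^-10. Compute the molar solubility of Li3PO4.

2.30 x 10^-3 M

Li3PO4(s) ⇌ 3 Li^+ + PO4^3-
Ksp = [Li^+]^3[PO4^3-]
For each mole of Li3PO4 that dissolves: [Li^+] = 3s, [PO4^3-] = s.
Substituting: Ksp = (3s)^3s = 27s^4
s = (7.58 x 10^-10 / 27)^(1/4) = 2.30 × 10^-3 M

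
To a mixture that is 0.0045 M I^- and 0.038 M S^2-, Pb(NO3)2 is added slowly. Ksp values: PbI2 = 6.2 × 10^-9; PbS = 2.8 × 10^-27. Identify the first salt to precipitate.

PbS

Precipitation of each salt starts when its ion product equals its Ksp.
For PbI2: 6.2 × 10^-9 = (0.0045)^2 × [Pb^2+]  ⇒  [Pb^2+] = 3.1 x 10^-4 M.
For PbS: 2.8 × 10^-27 = 0.038 × [Pb^2+]  ⇒  [Pb^2+] = 7.4 x 10^-26 M.
The salt with the lower threshold [Pb^2+] precipitates first: PbS.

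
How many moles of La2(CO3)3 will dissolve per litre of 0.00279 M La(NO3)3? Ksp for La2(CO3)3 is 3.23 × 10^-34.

La2(CO3)3(s) <=> 2 La^3+(aq) + 3 CO3^2-(aq)
Ksp = [La^3+]^2[CO3^2-]^3
Let s = moles of La2(CO3)3 that dissolve per litre. [La^3+] = 0.00279 + 2s ≈ 0.00279, [CO3^2-] = 3s (Ksp is small, so little additional dissolves).
Ksp ≈ (0.00279)^2 × (3s)^3
s = 1.15 × 10^-10 M
Check: 2s = 2.3 x 10^-10 ≪ 0.00279, so the approximation is valid.

s = 1.15 × 10^-10 M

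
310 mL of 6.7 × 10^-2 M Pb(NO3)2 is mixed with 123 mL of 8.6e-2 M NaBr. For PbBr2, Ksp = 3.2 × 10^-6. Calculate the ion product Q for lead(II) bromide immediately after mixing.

Total volume = 310 + 123 = 433 mL.
[Pb^2+] = 6.7 × 10^-2 × (310/433) = 4.80 x 10^-2 M
[Br^-] = 8.6 × 10^-2 × (123/433) = 2.44 × 10^-2 M
PbBr2(s) ⇌ Pb^2+ + 2 Br^-, so Q = [Pb^2+][Br^-]^2
Q = (4.80 × 10^-2)(2.44 × 10^-2)^2 = 2.9 × 10^-5
Q > Ksp, so PbBr2 will precipitate.

Q ≈ 2.9e-5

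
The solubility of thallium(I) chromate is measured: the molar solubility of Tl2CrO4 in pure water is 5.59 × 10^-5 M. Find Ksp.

Ksp ≈ 6.99 × 10^-13

Tl2CrO4(s) ⇌ 2 Tl^+ + CrO4^2-
With molar solubility s: [Tl^+] = 2s, [CrO4^2-] = s.
Ksp = [Tl^+]^2[CrO4^2-]
So Ksp = (2s)^2 × s = 4s^3
Ksp = 4 × (5.59 x 10^-5)^3 = 6.99 x 10^-13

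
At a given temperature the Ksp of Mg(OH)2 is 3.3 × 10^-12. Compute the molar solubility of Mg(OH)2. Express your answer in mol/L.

9.4 x 10^-5 M

Mg(OH)2(s) ⇌ Mg^2+(aq) + 2 OH^-(aq)
Ksp = [Mg^2+][OH^-]^2
With molar solubility s: [Mg^2+] = s, [OH^-] = 2s.
Substituting: Ksp = s(2s)^2 = 4s^3
s^3 = 3.3 × 10^-12 / 4, so s = 9.4 x 10^-5 M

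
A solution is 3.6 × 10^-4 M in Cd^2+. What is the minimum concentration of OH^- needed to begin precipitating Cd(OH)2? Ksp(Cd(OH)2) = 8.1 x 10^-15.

Cd(OH)2(s) <=> Cd^2+(aq) + 2 OH^-(aq)
Ksp = [Cd^2+][OH^-]^2
Precipitation begins when Q = Ksp. With [Cd^2+] = 3.6 × 10^-4 M:
8.1 x 10^-15 = (3.6 × 10^-4) × [OH^-]^2
[OH^-] = (8.1 x 10^-15 / 3.6 × 10^-4)^(1/2) = 4.7 x 10^-6 M

[OH^-] = 4.7 x 10^-6 M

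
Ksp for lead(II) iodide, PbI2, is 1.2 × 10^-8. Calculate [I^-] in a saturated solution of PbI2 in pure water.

PbI2(s) ⇌ Pb^2+ + 2 I^-
Ksp = [Pb^2+][I^-]^2
For each mole of PbI2 that dissolves: [Pb^2+] = s, [I^-] = 2s.
So Ksp = s × (2s)^2 = 4s^3
s = (1.2 × 10^-8 / 4)^(1/3) = 1.44 × 10^-3 M
[I^-] = 2s = 2.9 x 10^-3 M

[I^-] ≈ 2.9e-3 M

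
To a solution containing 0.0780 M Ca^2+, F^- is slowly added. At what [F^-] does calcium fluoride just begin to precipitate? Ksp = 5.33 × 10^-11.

[F^-] ≈ 2.61 x 10^-5 M

CaF2(s) <=> Ca^2+ + 2 F^-
Ksp = [Ca^2+][F^-]^2
Precipitation begins when Q = Ksp. With [Ca^2+] = 0.0780 M:
5.33 × 10^-11 = (0.0780) × [F^-]^2
[F^-] = (5.33 × 10^-11 / 7.80 × 10^-2)^(1/2) = 2.61 x 10^-5 M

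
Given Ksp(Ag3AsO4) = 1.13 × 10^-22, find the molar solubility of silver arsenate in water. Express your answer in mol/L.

s = 1.43e-6 M

Ag3AsO4(s) <=> 3 Ag^+(aq) + AsO4^3-(aq)
Ksp = [Ag^+]^3[AsO4^3-]
For each mole of Ag3AsO4 that dissolves: [Ag^+] = 3s, [AsO4^3-] = s.
Substituting: Ksp = (3s)^3s = 27s^4
s = (1.13 × 10^-22 / 27)^(1/4) = 1.43 x 10^-6 M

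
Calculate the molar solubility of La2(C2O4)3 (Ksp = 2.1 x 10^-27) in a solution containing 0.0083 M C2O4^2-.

s ≈ 3.0 x 10^-11 M

La2(C2O4)3(s) ⇌ 2 La^3+ + 3 C2O4^2-
Ksp = [La^3+]^2[C2O4^2-]^3
Let s be the molar solubility in this solution. [La^3+] = 2s, [C2O4^2-] = 0.0083 + 3s ≈ 0.0083 (Ksp is small, so little additional dissolves).
Ksp ≈ (2s)^2 × (0.0083)^3
s = 3.0 x 10^-11 M
Check: 3s = 9.1 × 10^-11 ≪ 0.0083, so the approximation is valid.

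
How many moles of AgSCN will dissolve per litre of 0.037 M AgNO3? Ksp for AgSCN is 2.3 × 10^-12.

AgSCN(s) <=> Ag^+ + SCN^-
Ksp = [Ag^+][SCN^-]
Let s be the molar solubility in this solution. [Ag^+] = 0.037 + s ≈ 0.037, [SCN^-] = s (common-ion effect: Ag^+ is already 0.037 M).
Ksp ≈ 0.037 × s
s = 6.2 × 10^-11 M
Check: s = 6.2 × 10^-11 ≪ 0.037, so the approximation is valid.

s ≈ 6.2 x 10^-11 M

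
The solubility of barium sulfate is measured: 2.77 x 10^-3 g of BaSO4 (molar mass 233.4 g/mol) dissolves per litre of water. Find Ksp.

Molar solubility s = (2.77 × 10^-3 g/L) / (233.4 g/mol) = 1.187 × 10^-5 M.
BaSO4(s) <=> Ba^2+(aq) + SO4^2-(aq)
With molar solubility s: [Ba^2+] = s, [SO4^2-] = s.
Ksp = [Ba^2+][SO4^2-]
Ksp = s × s = s^2
Ksp = (1.187 × 10^-5)^2 = 1.41 × 10^-10

1.41e-10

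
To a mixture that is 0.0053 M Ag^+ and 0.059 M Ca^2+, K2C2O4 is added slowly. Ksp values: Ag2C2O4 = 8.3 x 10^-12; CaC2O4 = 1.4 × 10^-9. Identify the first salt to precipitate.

Precipitation of each salt starts when its ion product equals its Ksp.
For Ag2C2O4: 8.3 x 10^-12 = (0.0053)^2 × [C2O4^2-]  ⇒  [C2O4^2-] = 3.0 x 10^-7 M.
For CaC2O4: 1.4 × 10^-9 = 0.059 × [C2O4^2-]  ⇒  [C2O4^2-] = 2.4 × 10^-8 M.
The salt with the lower threshold [C2O4^2-] precipitates first: CaC2O4.

CaC2O4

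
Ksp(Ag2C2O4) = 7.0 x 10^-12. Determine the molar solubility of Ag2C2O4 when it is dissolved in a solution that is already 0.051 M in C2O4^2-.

Ag2C2O4(s) <=> 2 Ag^+(aq) + C2O4^2-(aq)
Ksp = [Ag^+]^2[C2O4^2-]
If s mol/L dissolves here, [Ag^+] = 2s, [C2O4^2-] = 0.051 + s ≈ 0.051 (since the C2O4^2- already present dominates).
Ksp ≈ (2s)^2 × 0.051
s = 5.9 × 10^-6 M
Check: s = 5.9 x 10^-6 ≪ 0.051, so the approximation is valid.

s = 5.9 × 10^-6 M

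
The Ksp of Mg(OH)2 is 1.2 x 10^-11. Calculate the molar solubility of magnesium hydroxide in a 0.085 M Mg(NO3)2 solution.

s ≈ 5.9e-6 M

Mg(OH)2(s) ⇌ Mg^2+ + 2 OH^-
Ksp = [Mg^2+][OH^-]^2
Let s be the molar solubility in this solution. [Mg^2+] = 0.085 + s ≈ 0.085, [OH^-] = 2s (Ksp is small, so little additional dissolves).
Ksp ≈ 0.085 × (2s)^2
s = 5.9 × 10^-6 M
Check: s = 5.9 × 10^-6 ≪ 0.085, so the approximation is valid.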